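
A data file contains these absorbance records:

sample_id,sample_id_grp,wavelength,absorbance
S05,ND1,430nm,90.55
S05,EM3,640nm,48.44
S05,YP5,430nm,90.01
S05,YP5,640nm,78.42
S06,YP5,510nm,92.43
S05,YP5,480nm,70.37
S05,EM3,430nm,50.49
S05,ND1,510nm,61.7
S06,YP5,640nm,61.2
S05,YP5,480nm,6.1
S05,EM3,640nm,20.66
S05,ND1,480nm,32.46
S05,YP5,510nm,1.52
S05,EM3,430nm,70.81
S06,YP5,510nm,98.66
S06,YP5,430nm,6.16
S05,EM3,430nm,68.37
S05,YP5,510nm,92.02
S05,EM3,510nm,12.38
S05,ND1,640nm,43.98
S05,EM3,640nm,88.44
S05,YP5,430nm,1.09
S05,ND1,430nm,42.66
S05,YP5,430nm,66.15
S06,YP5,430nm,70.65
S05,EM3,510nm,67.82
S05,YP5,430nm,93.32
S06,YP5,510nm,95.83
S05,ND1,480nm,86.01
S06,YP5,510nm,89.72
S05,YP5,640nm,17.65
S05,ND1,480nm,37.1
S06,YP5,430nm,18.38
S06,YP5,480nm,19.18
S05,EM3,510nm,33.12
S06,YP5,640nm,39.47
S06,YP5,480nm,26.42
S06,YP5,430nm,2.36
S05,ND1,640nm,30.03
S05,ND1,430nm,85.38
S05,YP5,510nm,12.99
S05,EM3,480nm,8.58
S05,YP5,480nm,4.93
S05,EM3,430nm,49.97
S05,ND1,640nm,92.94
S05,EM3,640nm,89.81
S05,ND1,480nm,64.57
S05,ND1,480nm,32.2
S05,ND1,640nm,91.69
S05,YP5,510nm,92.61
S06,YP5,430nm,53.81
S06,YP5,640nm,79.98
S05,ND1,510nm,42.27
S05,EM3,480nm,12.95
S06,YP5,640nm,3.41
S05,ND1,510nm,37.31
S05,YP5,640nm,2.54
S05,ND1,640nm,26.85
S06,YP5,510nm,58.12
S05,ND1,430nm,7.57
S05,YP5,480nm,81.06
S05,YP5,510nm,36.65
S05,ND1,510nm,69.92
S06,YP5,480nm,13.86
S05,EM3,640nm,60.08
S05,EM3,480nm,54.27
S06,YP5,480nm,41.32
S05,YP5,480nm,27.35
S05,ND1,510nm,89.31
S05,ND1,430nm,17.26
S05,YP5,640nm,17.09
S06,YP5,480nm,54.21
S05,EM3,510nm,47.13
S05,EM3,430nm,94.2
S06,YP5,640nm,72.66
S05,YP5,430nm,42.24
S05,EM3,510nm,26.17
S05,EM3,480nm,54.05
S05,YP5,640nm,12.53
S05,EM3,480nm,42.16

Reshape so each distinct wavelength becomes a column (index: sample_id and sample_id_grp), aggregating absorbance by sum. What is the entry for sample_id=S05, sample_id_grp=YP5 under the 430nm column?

Rows with sample_id=S05, sample_id_grp=YP5 and wavelength=430nm: absorbance values are 90.01, 1.09, 66.15, 93.32, 42.24.
90.01 + 1.09 + 66.15 + 93.32 + 42.24 = 292.81.

292.81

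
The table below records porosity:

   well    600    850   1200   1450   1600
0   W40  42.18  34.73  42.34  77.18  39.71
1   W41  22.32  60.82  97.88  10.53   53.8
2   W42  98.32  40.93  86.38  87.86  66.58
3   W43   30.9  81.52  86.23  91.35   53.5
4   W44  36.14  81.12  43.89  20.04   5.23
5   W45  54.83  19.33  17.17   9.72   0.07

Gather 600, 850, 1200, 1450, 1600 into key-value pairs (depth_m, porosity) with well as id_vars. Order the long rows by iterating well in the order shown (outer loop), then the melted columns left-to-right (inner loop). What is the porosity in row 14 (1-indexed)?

87.86

30 rows total (6 × 5). Row 14: index ⌊(14-1)/5⌋ = 2 into well → W42; (14-1) mod 5 = 3 into the melted columns → 1450.
So row 14 is (W42, 1450, 87.86); porosity = 87.86.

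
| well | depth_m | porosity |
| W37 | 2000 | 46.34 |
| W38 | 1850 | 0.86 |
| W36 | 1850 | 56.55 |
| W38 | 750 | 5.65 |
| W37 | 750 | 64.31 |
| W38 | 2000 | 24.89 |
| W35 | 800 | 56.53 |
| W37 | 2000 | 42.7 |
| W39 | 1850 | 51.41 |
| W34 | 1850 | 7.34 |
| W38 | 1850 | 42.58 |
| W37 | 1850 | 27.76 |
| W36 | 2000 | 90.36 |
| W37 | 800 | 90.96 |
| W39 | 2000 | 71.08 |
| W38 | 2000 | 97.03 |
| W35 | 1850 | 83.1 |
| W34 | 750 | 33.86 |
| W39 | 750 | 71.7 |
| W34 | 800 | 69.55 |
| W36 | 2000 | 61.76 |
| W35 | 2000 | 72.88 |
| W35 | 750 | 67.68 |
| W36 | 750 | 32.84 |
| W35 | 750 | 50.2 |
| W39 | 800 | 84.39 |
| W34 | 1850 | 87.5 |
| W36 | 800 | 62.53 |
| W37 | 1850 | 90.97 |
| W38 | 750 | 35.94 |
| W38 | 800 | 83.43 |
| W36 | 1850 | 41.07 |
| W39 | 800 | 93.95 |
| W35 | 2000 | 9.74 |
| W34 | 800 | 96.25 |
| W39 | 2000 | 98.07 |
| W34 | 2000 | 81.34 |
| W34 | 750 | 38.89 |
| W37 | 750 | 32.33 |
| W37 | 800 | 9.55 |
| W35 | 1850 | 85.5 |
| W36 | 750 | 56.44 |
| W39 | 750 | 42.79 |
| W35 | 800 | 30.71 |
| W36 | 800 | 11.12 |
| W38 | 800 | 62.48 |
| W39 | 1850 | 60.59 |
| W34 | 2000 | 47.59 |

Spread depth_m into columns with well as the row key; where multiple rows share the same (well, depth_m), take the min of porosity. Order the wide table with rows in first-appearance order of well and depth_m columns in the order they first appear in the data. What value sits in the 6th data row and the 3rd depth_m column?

With rows in first-appearance order of well, row 6 is well=W34. depth_m columns in first-appearance order: 2000, 1850, 750, 800; column 3 is 750.
Long rows with well=W34, depth_m=750: min(33.86, 38.89) = 33.86.

33.86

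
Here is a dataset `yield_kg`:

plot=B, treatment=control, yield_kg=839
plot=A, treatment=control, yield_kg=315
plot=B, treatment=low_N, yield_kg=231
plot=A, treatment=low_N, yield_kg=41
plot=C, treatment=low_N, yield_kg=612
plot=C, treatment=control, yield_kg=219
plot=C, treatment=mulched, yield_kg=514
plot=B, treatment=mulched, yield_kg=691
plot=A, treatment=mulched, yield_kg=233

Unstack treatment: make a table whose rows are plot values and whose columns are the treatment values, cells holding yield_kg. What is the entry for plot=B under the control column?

839

Wide layout: rows indexed by plot, columns are the 3 distinct treatment values (control, low_N, mulched).
Cell (plot=B, treatment=control) draws from the long row where plot=B and treatment=control, which has yield_kg=839.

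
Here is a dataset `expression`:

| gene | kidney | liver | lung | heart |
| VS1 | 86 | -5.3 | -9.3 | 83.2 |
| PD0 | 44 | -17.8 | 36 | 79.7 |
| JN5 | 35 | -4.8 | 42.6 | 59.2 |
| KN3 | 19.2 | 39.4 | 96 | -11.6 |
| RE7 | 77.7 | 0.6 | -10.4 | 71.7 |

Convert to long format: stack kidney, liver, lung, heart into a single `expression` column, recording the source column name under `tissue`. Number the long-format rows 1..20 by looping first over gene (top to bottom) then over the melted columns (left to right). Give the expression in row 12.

59.2

20 rows total (5 × 4). Row 12: index ⌊(12-1)/4⌋ = 2 into gene → JN5; (12-1) mod 4 = 3 into the melted columns → heart.
So row 12 is (JN5, heart, 59.2); expression = 59.2.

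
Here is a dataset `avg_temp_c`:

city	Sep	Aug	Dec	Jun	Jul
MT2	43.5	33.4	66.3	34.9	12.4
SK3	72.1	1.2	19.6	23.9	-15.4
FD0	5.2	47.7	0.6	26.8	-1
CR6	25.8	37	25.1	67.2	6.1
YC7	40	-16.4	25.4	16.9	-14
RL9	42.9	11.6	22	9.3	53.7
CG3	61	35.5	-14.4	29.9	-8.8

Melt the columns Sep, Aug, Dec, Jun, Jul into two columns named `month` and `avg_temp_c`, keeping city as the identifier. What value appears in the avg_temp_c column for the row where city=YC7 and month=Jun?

16.9

Unpivoting turns each (city, wide-column) pair into one long row.
The wide cell at row YC7, column Jun holds 16.9, so the long row (YC7, Jun) has avg_temp_c=16.9.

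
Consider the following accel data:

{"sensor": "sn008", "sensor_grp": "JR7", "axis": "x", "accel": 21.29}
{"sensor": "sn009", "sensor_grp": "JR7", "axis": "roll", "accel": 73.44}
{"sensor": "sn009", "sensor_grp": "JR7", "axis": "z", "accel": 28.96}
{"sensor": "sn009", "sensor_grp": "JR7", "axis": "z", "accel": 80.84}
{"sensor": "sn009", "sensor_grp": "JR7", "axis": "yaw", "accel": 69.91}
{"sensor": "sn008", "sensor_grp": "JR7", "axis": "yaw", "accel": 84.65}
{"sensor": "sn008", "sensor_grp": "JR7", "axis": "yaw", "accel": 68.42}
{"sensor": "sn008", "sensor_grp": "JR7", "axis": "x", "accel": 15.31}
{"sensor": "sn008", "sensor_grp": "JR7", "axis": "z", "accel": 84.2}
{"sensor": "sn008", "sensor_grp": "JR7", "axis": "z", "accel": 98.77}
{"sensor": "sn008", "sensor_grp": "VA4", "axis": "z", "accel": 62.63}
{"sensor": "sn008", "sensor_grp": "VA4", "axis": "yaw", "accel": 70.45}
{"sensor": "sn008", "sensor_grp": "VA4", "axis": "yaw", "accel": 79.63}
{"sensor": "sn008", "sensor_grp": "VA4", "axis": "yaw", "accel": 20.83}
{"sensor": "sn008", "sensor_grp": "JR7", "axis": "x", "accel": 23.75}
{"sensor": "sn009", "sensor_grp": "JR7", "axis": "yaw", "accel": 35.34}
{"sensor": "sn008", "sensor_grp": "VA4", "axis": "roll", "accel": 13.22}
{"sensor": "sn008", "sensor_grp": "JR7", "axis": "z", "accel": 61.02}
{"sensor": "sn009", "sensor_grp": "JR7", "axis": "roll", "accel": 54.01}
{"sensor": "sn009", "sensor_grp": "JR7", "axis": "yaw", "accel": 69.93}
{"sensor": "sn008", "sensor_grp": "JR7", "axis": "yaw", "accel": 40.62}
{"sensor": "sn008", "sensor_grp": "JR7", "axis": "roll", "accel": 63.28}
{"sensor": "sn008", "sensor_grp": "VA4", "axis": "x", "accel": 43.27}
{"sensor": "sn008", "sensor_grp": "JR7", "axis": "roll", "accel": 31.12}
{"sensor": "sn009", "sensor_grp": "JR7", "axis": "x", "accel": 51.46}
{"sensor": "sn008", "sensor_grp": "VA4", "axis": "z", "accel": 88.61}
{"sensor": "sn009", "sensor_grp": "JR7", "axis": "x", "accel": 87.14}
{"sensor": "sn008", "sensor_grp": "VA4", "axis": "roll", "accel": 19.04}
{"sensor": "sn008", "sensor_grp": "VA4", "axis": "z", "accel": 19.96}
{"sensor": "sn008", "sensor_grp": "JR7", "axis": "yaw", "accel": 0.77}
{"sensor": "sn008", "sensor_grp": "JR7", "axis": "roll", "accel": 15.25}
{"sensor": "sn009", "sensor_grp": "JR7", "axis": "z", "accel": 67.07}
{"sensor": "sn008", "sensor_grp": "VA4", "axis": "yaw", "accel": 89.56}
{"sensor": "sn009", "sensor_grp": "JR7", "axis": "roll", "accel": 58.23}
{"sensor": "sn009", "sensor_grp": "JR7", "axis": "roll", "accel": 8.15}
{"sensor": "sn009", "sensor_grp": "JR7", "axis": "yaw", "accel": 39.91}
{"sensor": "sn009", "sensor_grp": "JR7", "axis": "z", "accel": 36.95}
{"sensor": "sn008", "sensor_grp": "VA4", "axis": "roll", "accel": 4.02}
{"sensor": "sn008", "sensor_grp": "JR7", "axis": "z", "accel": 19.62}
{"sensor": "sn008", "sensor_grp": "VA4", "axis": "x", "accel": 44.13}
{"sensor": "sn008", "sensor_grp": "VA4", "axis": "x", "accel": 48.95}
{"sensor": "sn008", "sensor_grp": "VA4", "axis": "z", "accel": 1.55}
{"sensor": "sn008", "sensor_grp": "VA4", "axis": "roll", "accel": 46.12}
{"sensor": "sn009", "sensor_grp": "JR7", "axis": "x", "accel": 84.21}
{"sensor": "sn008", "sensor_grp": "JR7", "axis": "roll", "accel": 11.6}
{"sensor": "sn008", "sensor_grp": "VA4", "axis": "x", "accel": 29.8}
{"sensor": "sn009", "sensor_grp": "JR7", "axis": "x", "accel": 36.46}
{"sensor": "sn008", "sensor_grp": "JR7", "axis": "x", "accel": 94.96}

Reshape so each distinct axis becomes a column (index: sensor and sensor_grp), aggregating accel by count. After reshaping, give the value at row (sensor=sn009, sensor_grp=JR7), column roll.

4

Rows with sensor=sn009, sensor_grp=JR7 and axis=roll: accel values are 73.44, 54.01, 58.23, 8.15.
4 rows match — count = 4.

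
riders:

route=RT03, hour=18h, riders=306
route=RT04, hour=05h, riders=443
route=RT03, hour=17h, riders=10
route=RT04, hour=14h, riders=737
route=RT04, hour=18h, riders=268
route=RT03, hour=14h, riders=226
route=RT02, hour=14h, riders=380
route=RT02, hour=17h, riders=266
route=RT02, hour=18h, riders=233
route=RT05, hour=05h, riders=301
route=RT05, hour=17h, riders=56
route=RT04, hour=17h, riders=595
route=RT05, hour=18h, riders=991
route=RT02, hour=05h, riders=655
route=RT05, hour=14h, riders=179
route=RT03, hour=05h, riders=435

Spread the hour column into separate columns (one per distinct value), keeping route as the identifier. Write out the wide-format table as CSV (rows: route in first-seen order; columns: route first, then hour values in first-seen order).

route,18h,05h,17h,14h
RT03,306,435,10,226
RT04,268,443,595,737
RT02,233,655,266,380
RT05,991,301,56,179

Columns: route plus the 4 distinct hour values (18h, 05h, 17h, 14h).
For example, row RT03 column 18h takes riders=306 from the long row (RT03, 18h).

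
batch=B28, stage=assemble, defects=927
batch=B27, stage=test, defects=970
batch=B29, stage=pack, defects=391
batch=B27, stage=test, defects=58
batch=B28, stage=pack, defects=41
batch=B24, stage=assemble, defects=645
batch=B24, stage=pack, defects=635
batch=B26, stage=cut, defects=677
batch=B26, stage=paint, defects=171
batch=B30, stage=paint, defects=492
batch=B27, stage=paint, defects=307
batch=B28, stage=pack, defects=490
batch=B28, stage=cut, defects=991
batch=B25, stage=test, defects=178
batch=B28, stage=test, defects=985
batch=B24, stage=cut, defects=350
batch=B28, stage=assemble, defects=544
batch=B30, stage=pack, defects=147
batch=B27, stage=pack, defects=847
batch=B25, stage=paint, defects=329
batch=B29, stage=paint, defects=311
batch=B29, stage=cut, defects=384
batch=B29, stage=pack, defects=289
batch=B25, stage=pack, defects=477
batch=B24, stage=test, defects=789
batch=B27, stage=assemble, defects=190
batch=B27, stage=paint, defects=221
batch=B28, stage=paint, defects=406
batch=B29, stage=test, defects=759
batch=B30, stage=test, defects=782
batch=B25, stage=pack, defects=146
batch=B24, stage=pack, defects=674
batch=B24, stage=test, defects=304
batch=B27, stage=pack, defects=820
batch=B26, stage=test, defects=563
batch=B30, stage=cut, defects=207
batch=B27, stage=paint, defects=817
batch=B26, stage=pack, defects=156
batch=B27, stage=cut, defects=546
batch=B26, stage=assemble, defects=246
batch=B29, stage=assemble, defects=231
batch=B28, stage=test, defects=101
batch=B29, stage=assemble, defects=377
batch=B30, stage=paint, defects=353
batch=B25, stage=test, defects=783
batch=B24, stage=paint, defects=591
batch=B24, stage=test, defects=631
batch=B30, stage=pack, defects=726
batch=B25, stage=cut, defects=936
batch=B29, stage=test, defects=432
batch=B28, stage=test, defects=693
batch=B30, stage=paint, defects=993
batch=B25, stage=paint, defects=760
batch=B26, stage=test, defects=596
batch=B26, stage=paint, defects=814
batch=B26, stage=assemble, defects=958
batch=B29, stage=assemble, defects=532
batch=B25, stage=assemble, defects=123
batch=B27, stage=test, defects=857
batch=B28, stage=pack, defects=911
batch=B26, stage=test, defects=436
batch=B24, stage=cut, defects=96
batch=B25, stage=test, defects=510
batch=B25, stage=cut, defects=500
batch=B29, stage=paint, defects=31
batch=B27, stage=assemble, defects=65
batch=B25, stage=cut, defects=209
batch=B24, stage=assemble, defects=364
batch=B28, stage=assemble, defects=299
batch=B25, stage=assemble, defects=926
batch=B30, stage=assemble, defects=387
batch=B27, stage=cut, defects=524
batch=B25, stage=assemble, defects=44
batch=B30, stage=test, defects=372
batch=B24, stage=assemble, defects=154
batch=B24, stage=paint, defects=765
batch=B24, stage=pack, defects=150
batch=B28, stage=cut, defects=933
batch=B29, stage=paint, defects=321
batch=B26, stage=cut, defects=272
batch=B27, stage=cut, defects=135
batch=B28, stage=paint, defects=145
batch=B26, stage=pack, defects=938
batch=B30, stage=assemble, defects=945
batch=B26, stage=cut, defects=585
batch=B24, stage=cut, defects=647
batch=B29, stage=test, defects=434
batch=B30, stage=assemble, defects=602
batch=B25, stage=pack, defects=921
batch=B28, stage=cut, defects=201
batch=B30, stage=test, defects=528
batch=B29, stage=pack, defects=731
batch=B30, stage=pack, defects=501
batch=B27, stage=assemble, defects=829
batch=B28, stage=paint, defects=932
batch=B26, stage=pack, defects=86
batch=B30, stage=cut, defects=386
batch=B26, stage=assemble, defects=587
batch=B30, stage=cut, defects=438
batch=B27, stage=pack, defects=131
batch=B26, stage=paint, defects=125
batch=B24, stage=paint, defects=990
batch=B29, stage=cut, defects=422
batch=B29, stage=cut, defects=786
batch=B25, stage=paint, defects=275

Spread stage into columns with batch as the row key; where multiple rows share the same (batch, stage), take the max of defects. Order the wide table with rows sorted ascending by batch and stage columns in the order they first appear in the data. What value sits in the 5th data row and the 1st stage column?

927

With rows sorted ascending by batch, row 5 is batch=B28. stage columns in first-appearance order: assemble, test, pack, cut, paint; column 1 is assemble.
Long rows with batch=B28, stage=assemble: max(927, 544, 299) = 927.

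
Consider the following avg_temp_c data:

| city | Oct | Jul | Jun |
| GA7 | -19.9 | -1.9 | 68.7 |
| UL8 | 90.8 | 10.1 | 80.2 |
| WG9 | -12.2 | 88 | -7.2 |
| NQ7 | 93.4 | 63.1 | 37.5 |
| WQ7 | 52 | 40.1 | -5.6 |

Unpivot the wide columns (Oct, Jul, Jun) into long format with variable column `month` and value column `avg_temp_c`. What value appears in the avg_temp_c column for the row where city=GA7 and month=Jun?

Unpivoting turns each (city, wide-column) pair into one long row.
The wide cell at row GA7, column Jun holds 68.7, so the long row (GA7, Jun) has avg_temp_c=68.7.

68.7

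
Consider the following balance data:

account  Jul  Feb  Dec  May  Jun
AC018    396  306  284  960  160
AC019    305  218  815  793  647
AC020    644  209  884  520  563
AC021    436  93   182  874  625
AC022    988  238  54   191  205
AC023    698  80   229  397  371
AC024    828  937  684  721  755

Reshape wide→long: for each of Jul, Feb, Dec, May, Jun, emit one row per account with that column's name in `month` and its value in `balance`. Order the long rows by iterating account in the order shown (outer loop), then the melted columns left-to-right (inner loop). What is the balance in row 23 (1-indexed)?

35 rows total (7 × 5). Row 23: index ⌊(23-1)/5⌋ = 4 into account → AC022; (23-1) mod 5 = 2 into the melted columns → Dec.
So row 23 is (AC022, Dec, 54); balance = 54.

54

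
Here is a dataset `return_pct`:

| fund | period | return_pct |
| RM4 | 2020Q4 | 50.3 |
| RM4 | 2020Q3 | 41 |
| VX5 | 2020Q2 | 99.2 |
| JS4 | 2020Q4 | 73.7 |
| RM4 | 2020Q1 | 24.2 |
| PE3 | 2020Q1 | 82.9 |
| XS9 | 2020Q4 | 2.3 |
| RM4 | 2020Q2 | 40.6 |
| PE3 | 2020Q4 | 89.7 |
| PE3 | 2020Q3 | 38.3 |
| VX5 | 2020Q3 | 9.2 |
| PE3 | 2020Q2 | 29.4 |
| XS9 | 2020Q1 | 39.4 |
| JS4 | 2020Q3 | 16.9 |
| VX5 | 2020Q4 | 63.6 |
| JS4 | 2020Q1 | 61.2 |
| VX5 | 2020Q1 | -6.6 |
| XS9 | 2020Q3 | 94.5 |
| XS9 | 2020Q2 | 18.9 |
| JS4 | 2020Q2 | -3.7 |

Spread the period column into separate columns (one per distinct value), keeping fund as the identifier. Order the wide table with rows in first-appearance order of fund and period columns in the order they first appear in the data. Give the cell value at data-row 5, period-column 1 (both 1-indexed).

2.3

With rows in first-appearance order of fund, row 5 is fund=XS9. period columns in first-appearance order: 2020Q4, 2020Q3, 2020Q2, 2020Q1; column 1 is 2020Q4.
Long rows with fund=XS9, period=2020Q4: return_pct = 2.3.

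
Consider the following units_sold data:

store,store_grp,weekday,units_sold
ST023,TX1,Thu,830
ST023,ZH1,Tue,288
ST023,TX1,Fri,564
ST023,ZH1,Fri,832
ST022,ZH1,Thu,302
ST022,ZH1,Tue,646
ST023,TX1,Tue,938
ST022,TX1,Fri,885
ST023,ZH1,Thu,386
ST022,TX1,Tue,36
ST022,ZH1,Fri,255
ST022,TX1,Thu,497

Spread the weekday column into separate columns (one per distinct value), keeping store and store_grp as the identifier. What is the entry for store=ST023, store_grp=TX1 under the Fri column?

564

Wide layout: rows indexed by store and store_grp, columns are the 3 distinct weekday values (Thu, Tue, Fri).
Cell (store=ST023, store_grp=TX1, weekday=Fri) draws from the long row where store=ST023, store_grp=TX1 and weekday=Fri, which has units_sold=564.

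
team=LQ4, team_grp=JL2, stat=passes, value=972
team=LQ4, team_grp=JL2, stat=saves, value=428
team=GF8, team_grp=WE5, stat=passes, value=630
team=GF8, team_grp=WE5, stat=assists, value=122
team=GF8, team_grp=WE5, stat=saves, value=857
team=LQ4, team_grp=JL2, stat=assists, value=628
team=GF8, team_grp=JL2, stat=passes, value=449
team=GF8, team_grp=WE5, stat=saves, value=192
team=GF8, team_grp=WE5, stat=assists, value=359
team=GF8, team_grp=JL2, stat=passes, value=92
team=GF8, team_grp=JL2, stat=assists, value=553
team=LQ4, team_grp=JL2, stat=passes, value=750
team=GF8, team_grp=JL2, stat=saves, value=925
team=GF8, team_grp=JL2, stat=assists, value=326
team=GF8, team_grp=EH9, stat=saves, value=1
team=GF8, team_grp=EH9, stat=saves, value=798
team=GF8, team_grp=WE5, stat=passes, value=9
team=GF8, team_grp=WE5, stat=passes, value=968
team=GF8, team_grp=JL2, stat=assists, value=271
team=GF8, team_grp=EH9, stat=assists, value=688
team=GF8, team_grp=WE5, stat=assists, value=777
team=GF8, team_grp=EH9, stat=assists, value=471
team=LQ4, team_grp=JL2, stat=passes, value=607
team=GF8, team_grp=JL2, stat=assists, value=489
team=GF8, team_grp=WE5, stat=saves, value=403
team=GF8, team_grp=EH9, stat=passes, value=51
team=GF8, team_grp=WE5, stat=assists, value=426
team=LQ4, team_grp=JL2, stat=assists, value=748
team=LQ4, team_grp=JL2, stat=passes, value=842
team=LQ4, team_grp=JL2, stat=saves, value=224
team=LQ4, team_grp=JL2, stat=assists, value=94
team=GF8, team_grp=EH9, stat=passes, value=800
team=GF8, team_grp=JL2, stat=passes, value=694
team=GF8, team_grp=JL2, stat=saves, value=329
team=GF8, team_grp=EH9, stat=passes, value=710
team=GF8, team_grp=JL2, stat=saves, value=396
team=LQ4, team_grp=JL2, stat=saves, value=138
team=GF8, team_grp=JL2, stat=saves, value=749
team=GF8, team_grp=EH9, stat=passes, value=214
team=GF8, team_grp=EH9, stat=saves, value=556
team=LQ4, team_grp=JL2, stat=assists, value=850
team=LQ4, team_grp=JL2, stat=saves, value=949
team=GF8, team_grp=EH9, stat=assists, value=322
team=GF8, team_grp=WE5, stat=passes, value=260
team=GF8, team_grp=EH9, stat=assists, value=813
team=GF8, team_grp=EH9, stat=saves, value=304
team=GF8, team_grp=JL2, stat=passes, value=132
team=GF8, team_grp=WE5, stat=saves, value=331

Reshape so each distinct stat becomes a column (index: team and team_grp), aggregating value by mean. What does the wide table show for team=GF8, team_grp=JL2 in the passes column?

341.75

Rows with team=GF8, team_grp=JL2 and stat=passes: value values are 449, 92, 694, 132.
(449 + 92 + 694 + 132) / 4 = 341.75.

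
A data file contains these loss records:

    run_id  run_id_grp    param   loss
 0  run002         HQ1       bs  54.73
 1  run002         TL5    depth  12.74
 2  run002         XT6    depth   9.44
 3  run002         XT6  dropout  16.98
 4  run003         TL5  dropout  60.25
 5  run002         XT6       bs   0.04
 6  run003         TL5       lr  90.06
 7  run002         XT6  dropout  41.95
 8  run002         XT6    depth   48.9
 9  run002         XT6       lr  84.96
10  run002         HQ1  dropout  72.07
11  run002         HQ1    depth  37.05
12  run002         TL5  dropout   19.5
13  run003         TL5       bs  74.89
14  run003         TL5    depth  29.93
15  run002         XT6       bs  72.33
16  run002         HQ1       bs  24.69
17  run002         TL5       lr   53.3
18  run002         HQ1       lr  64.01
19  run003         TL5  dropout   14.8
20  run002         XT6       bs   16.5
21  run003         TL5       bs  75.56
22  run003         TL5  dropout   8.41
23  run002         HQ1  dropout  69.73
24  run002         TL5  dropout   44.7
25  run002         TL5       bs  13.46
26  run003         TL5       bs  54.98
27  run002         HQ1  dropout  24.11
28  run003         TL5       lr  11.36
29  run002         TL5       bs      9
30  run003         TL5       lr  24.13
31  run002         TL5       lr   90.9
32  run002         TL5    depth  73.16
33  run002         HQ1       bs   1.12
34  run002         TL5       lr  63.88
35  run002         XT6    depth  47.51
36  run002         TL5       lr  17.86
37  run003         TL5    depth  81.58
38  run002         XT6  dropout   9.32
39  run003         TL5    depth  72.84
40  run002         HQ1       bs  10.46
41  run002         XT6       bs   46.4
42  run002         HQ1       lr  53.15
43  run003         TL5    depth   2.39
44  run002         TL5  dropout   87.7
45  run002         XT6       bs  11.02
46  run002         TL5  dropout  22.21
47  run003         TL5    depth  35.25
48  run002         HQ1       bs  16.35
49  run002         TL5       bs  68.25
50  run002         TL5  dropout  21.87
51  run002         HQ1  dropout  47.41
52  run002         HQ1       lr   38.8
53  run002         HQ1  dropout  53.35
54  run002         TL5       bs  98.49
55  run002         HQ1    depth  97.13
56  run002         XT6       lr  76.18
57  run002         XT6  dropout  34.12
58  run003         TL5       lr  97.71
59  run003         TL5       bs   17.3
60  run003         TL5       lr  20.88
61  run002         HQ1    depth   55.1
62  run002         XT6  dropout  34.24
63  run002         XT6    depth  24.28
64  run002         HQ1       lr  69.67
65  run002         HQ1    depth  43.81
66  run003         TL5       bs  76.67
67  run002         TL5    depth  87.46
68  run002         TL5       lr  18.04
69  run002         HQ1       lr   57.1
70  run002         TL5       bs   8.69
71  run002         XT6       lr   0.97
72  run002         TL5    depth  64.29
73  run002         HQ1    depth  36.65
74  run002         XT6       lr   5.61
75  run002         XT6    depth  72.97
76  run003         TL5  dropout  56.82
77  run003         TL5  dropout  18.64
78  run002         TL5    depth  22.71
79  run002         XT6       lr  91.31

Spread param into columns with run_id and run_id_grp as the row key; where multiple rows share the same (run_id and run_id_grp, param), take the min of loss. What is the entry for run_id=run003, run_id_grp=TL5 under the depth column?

2.39

Rows with run_id=run003, run_id_grp=TL5 and param=depth: loss values are 29.93, 81.58, 72.84, 2.39, 35.25.
min(29.93, 81.58, 72.84, 2.39, 35.25) = 2.39.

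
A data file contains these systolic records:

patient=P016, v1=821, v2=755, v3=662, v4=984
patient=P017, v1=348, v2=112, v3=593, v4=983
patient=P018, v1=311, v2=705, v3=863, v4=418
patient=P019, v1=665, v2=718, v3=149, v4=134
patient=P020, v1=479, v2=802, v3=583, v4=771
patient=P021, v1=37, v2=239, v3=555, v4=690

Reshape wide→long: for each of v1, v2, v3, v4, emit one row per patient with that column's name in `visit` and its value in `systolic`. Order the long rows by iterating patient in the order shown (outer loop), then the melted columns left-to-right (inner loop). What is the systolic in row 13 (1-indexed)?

24 rows total (6 × 4). Row 13: index ⌊(13-1)/4⌋ = 3 into patient → P019; (13-1) mod 4 = 0 into the melted columns → v1.
So row 13 is (P019, v1, 665); systolic = 665.

665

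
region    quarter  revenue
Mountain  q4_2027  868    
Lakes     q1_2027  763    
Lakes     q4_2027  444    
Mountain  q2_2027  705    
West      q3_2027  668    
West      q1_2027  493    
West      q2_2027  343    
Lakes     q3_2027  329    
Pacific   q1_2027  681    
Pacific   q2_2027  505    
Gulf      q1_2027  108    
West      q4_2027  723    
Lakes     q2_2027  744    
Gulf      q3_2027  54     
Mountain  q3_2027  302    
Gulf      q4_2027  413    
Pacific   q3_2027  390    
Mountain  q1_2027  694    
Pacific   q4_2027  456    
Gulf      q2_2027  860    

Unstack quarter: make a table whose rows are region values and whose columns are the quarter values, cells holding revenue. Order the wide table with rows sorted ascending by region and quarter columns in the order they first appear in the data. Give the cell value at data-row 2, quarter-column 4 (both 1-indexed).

329

With rows sorted ascending by region, row 2 is region=Lakes. quarter columns in first-appearance order: q4_2027, q1_2027, q2_2027, q3_2027; column 4 is q3_2027.
Long rows with region=Lakes, quarter=q3_2027: revenue = 329.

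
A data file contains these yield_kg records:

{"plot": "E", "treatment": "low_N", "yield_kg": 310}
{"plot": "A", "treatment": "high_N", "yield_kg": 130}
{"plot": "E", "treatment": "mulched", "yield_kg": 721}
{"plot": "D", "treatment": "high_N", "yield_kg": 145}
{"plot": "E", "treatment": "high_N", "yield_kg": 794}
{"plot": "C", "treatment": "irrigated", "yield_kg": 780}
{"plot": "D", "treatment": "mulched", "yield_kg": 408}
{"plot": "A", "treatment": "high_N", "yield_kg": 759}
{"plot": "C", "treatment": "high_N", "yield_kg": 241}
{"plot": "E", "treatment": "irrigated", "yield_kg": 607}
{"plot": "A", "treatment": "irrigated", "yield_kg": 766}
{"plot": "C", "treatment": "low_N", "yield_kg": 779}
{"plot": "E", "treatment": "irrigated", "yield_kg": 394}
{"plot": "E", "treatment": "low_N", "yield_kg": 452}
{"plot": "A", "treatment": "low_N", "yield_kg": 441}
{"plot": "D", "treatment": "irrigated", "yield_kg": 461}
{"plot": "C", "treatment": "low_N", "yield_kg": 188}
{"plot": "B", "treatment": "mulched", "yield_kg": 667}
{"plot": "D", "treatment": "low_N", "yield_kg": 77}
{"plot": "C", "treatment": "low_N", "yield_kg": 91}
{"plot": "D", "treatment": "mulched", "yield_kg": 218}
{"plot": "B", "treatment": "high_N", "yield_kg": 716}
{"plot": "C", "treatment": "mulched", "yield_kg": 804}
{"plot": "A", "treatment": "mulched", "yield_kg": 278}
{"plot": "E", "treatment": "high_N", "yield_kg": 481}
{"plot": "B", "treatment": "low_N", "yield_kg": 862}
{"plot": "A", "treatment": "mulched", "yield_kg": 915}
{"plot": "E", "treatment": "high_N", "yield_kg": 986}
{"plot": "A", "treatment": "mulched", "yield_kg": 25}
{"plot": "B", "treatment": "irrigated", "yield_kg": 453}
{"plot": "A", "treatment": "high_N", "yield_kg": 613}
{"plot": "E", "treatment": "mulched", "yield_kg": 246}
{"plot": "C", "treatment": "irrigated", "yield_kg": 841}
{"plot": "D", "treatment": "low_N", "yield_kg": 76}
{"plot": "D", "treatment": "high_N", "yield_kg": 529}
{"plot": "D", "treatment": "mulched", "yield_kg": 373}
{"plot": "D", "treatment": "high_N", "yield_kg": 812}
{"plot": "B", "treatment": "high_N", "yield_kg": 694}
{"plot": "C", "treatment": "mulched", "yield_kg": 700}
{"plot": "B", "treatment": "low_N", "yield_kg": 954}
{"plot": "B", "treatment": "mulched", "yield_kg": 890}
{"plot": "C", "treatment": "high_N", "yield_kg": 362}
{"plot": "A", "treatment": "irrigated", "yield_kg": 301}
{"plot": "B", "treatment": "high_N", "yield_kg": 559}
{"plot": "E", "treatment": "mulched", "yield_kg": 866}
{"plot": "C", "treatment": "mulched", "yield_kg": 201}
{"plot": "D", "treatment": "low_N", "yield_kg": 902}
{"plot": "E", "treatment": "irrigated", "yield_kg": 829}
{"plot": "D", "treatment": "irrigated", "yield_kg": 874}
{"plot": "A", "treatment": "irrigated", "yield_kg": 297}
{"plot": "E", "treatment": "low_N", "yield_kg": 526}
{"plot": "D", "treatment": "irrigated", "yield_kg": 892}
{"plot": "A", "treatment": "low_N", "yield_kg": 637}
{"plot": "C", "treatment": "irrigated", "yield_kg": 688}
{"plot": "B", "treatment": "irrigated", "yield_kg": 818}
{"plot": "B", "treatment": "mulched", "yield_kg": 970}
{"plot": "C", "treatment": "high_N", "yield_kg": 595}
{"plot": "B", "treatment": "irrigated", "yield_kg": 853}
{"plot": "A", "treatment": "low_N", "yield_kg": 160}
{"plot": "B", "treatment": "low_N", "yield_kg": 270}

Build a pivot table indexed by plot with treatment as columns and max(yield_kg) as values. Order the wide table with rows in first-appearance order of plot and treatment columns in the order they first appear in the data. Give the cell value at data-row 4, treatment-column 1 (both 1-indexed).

779

With rows in first-appearance order of plot, row 4 is plot=C. treatment columns in first-appearance order: low_N, high_N, mulched, irrigated; column 1 is low_N.
Long rows with plot=C, treatment=low_N: max(779, 188, 91) = 779.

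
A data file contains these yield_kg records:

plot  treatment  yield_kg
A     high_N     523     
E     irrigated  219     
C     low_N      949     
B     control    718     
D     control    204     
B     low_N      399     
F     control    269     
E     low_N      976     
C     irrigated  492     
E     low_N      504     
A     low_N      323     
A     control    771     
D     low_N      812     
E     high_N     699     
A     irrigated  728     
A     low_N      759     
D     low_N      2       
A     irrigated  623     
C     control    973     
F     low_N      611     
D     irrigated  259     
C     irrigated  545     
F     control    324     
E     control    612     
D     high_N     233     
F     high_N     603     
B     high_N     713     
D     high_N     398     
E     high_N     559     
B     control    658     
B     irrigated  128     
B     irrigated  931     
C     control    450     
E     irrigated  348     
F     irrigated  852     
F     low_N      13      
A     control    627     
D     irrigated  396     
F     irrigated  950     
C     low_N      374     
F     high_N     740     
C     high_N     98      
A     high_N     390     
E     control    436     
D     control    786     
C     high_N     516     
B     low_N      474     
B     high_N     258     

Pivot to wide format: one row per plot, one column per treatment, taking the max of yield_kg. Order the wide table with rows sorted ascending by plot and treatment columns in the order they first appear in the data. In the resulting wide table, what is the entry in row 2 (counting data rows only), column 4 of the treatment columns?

With rows sorted ascending by plot, row 2 is plot=B. treatment columns in first-appearance order: high_N, irrigated, low_N, control; column 4 is control.
Long rows with plot=B, treatment=control: max(718, 658) = 718.

718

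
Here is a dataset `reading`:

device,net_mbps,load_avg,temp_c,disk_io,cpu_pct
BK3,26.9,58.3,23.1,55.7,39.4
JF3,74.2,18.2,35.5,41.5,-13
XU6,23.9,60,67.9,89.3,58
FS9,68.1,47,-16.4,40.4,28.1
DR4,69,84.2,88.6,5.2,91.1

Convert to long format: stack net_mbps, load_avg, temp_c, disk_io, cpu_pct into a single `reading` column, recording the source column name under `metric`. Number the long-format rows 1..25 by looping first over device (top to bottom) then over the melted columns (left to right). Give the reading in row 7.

18.2

25 rows total (5 × 5). Row 7: index ⌊(7-1)/5⌋ = 1 into device → JF3; (7-1) mod 5 = 1 into the melted columns → load_avg.
So row 7 is (JF3, load_avg, 18.2); reading = 18.2.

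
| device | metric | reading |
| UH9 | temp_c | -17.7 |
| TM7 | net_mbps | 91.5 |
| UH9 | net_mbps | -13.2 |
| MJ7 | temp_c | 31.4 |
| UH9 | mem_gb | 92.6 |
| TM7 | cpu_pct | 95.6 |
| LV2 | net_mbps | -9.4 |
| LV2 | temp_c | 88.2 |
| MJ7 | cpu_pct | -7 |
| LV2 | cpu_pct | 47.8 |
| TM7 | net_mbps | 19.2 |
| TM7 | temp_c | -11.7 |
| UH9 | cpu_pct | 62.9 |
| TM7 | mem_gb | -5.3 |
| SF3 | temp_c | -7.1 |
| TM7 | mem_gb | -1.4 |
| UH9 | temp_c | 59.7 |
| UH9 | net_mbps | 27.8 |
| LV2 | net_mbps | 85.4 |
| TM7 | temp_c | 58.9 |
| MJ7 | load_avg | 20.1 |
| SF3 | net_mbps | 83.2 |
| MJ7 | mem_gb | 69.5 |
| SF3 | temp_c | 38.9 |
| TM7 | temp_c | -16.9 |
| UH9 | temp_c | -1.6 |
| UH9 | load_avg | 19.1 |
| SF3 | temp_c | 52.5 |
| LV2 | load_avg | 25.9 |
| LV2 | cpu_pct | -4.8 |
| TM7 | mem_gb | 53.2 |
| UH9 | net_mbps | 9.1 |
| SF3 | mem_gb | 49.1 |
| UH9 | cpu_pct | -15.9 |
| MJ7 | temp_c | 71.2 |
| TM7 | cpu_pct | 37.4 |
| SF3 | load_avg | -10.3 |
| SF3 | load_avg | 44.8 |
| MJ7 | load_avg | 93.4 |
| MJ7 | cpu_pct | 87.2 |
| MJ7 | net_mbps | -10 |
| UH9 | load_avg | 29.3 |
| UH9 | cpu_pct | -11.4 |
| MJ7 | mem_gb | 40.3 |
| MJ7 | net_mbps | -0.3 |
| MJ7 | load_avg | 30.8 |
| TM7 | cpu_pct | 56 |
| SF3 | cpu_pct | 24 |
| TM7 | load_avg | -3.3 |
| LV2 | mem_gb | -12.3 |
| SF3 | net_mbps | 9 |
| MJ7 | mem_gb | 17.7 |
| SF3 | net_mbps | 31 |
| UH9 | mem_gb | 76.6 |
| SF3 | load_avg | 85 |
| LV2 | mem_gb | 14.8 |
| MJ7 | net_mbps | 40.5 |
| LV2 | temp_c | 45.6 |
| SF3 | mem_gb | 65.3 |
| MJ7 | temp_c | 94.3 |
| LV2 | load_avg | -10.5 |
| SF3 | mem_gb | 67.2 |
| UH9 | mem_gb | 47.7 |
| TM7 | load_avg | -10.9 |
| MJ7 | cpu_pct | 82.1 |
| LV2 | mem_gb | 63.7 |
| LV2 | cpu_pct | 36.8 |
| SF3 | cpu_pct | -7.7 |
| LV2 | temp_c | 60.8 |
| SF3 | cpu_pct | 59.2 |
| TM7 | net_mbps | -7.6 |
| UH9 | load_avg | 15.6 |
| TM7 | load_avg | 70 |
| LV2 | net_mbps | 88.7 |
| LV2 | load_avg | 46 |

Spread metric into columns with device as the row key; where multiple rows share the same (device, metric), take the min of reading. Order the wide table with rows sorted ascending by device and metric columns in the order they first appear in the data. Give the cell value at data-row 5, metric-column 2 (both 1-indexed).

With rows sorted ascending by device, row 5 is device=UH9. metric columns in first-appearance order: temp_c, net_mbps, mem_gb, cpu_pct, load_avg; column 2 is net_mbps.
Long rows with device=UH9, metric=net_mbps: min(-13.2, 27.8, 9.1) = -13.2.

-13.2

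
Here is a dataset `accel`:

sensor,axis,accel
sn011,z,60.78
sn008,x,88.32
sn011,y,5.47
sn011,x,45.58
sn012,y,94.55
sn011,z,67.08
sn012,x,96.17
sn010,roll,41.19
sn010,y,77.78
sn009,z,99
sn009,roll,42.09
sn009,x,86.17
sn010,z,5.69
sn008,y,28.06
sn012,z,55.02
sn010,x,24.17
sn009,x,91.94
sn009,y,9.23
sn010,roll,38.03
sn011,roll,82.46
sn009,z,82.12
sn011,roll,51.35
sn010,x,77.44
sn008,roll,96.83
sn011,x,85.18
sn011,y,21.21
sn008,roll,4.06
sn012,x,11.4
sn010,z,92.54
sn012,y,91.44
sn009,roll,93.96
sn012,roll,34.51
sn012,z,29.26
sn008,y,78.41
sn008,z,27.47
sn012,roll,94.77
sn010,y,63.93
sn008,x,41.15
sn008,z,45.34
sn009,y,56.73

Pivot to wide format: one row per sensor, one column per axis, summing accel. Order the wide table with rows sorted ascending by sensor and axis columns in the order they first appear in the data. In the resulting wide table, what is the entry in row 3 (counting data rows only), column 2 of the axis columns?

With rows sorted ascending by sensor, row 3 is sensor=sn010. axis columns in first-appearance order: z, x, y, roll; column 2 is x.
Long rows with sensor=sn010, axis=x: 24.17 + 77.44 = 101.61.

101.61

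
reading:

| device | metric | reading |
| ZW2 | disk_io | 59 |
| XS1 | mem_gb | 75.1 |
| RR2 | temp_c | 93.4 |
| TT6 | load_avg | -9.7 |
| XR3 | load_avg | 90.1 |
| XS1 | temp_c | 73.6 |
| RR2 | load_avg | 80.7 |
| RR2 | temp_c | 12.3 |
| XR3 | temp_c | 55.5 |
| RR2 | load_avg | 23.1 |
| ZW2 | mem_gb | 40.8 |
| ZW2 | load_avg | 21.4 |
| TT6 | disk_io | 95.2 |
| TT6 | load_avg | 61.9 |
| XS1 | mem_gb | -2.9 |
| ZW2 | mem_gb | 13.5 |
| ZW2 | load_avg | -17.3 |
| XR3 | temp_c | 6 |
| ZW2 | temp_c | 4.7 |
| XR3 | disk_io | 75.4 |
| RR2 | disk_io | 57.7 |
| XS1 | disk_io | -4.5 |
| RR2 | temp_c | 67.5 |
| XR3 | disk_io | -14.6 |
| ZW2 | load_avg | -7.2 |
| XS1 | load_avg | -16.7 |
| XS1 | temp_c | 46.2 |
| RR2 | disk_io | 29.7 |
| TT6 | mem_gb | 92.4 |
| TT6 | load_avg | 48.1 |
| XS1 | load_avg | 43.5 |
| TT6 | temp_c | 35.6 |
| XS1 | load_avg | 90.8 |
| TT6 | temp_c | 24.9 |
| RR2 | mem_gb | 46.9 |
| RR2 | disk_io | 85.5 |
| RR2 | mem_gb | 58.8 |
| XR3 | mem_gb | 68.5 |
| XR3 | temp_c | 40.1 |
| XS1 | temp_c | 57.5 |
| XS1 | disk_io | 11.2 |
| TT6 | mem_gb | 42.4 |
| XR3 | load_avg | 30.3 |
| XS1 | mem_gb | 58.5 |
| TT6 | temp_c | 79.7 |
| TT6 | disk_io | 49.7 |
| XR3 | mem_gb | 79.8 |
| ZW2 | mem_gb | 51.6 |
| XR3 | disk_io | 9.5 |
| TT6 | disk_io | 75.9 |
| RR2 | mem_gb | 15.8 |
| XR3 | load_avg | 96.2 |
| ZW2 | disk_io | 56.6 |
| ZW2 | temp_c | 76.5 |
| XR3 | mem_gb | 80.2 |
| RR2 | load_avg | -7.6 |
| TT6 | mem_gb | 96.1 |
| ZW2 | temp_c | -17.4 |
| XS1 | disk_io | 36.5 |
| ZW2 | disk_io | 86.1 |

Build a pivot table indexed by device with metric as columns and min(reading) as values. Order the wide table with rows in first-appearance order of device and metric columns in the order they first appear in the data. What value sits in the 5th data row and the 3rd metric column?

6

With rows in first-appearance order of device, row 5 is device=XR3. metric columns in first-appearance order: disk_io, mem_gb, temp_c, load_avg; column 3 is temp_c.
Long rows with device=XR3, metric=temp_c: min(55.5, 6, 40.1) = 6.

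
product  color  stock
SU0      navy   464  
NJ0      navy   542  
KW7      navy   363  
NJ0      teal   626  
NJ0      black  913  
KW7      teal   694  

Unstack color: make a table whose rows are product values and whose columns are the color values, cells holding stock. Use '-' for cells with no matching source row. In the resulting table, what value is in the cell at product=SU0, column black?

No long-format row has product=SU0 and color=black, so the cell is -.

-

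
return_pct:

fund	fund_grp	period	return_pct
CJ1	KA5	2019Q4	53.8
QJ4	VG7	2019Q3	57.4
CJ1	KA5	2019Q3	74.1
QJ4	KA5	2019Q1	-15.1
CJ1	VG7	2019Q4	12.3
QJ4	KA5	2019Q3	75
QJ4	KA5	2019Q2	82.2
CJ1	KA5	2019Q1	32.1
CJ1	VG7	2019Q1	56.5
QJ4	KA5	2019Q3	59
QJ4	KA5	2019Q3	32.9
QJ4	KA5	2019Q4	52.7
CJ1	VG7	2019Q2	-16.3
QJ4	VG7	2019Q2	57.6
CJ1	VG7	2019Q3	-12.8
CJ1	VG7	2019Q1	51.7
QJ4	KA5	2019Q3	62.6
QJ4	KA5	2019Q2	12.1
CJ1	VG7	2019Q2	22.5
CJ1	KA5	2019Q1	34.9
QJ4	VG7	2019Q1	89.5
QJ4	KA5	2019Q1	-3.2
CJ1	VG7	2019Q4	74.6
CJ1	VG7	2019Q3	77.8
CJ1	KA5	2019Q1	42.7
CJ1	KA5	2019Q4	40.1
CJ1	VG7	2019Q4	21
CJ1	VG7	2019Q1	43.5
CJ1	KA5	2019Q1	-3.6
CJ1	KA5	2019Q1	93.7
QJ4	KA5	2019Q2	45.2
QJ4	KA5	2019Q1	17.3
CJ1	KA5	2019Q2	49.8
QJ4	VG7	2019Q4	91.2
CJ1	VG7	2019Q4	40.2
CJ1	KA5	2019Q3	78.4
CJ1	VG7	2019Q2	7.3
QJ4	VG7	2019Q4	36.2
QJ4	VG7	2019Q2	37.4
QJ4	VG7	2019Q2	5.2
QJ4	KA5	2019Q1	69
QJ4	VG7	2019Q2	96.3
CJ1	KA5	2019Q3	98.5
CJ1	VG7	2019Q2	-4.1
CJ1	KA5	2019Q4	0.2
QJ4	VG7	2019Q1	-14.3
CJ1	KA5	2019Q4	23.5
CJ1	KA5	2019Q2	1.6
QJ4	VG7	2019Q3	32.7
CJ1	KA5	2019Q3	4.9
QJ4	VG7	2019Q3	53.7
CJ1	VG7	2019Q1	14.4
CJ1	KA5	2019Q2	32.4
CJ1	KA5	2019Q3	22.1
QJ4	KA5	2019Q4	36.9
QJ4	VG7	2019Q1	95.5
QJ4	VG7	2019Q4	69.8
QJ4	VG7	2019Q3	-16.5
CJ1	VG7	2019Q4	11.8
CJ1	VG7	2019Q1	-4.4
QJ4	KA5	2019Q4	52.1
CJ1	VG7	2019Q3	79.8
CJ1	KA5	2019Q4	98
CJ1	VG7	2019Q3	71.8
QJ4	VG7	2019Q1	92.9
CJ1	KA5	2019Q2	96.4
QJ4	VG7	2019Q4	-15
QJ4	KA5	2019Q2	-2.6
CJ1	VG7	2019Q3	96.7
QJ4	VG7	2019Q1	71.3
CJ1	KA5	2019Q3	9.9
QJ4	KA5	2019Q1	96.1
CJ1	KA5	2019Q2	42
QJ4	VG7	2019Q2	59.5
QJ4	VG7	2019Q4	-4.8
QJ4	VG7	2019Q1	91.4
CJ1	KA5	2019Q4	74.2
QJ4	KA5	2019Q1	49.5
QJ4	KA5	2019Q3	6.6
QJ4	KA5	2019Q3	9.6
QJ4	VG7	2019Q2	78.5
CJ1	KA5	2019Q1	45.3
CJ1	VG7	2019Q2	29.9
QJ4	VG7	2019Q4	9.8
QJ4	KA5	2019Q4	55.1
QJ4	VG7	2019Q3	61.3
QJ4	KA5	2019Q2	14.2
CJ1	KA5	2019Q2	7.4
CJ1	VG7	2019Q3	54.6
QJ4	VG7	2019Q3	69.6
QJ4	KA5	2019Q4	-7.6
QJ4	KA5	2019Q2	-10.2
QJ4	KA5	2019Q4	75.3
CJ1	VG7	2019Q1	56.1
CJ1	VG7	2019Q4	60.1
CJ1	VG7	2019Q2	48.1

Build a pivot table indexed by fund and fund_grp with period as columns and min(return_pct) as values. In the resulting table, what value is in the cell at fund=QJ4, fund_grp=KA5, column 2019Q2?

Rows with fund=QJ4, fund_grp=KA5 and period=2019Q2: return_pct values are 82.2, 12.1, 45.2, -2.6, 14.2, -10.2.
min(82.2, 12.1, 45.2, -2.6, 14.2, -10.2) = -10.2.

-10.2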